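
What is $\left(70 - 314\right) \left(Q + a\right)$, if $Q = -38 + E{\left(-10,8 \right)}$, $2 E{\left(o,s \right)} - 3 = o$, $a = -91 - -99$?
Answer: $8174$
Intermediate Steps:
$a = 8$ ($a = -91 + 99 = 8$)
$E{\left(o,s \right)} = \frac{3}{2} + \frac{o}{2}$
$Q = - \frac{83}{2}$ ($Q = -38 + \left(\frac{3}{2} + \frac{1}{2} \left(-10\right)\right) = -38 + \left(\frac{3}{2} - 5\right) = -38 - \frac{7}{2} = - \frac{83}{2} \approx -41.5$)
$\left(70 - 314\right) \left(Q + a\right) = \left(70 - 314\right) \left(- \frac{83}{2} + 8\right) = \left(-244\right) \left(- \frac{67}{2}\right) = 8174$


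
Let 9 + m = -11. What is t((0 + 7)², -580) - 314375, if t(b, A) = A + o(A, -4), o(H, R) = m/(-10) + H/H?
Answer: -314952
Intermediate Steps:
m = -20 (m = -9 - 11 = -20)
o(H, R) = 3 (o(H, R) = -20/(-10) + H/H = -20*(-⅒) + 1 = 2 + 1 = 3)
t(b, A) = 3 + A (t(b, A) = A + 3 = 3 + A)
t((0 + 7)², -580) - 314375 = (3 - 580) - 314375 = -577 - 314375 = -314952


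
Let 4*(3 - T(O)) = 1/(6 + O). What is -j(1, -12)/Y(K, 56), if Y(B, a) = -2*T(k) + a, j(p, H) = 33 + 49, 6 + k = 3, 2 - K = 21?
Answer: -492/301 ≈ -1.6346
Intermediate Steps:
K = -19 (K = 2 - 1*21 = 2 - 21 = -19)
k = -3 (k = -6 + 3 = -3)
T(O) = 3 - 1/(4*(6 + O))
j(p, H) = 82
Y(B, a) = -35/6 + a (Y(B, a) = -(71 + 12*(-3))/(2*(6 - 3)) + a = -(71 - 36)/(2*3) + a = -35/(2*3) + a = -2*35/12 + a = -35/6 + a)
-j(1, -12)/Y(K, 56) = -82/(-35/6 + 56) = -82/301/6 = -82*6/301 = -1*492/301 = -492/301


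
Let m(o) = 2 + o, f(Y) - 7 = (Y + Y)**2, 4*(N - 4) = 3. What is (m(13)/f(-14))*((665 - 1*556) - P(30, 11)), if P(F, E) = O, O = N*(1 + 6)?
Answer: 4545/3164 ≈ 1.4365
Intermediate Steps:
N = 19/4 (N = 4 + (1/4)*3 = 4 + 3/4 = 19/4 ≈ 4.7500)
O = 133/4 (O = 19*(1 + 6)/4 = (19/4)*7 = 133/4 ≈ 33.250)
f(Y) = 7 + 4*Y**2 (f(Y) = 7 + (Y + Y)**2 = 7 + (2*Y)**2 = 7 + 4*Y**2)
P(F, E) = 133/4
(m(13)/f(-14))*((665 - 1*556) - P(30, 11)) = ((2 + 13)/(7 + 4*(-14)**2))*((665 - 1*556) - 1*133/4) = (15/(7 + 4*196))*((665 - 556) - 133/4) = (15/(7 + 784))*(109 - 133/4) = (15/791)*(303/4) = 4545/3164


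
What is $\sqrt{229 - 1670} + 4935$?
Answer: $4935 + i \sqrt{1441} \approx 4935.0 + 37.961 i$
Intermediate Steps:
$\sqrt{229 - 1670} + 4935 = \sqrt{-1441} + 4935 = i \sqrt{1441} + 4935 = 4935 + i \sqrt{1441}$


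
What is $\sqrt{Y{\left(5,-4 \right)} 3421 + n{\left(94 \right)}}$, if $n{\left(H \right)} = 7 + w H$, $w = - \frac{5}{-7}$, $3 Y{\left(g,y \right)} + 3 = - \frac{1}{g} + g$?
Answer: $\frac{2 \sqrt{651315}}{35} \approx 46.117$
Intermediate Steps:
$Y{\left(g,y \right)} = -1 - \frac{1}{3 g} + \frac{g}{3}$ ($Y{\left(g,y \right)} = -1 + \frac{- \frac{1}{g} + g}{3} = -1 + \frac{g - \frac{1}{g}}{3} = -1 + \left(- \frac{1}{3 g} + \frac{g}{3}\right) = -1 - \frac{1}{3 g} + \frac{g}{3}$)
$w = \frac{5}{7}$ ($w = \left(-5\right) \left(- \frac{1}{7}\right) = \frac{5}{7} \approx 0.71429$)
$n{\left(H \right)} = 7 + \frac{5 H}{7}$
$\sqrt{Y{\left(5,-4 \right)} 3421 + n{\left(94 \right)}} = \sqrt{\frac{-1 + 5 \left(-3 + 5\right)}{3 \cdot 5} \cdot 3421 + \left(7 + \frac{5}{7} \cdot 94\right)} = \sqrt{\frac{1}{3} \cdot \frac{1}{5} \left(-1 + 5 \cdot 2\right) 3421 + \left(7 + \frac{470}{7}\right)} = \sqrt{\frac{1}{3} \cdot \frac{1}{5} \left(-1 + 10\right) 3421 + \frac{519}{7}} = \sqrt{\frac{1}{3} \cdot \frac{1}{5} \cdot 9 \cdot 3421 + \frac{519}{7}} = \sqrt{\frac{3}{5} \cdot 3421 + \frac{519}{7}} = \sqrt{\frac{10263}{5} + \frac{519}{7}} = \sqrt{\frac{74436}{35}} = \frac{2 \sqrt{651315}}{35}$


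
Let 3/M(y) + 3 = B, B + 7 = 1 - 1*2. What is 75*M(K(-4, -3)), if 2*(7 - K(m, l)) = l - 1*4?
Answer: -225/11 ≈ -20.455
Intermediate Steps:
K(m, l) = 9 - l/2 (K(m, l) = 7 - (l - 1*4)/2 = 7 - (l - 4)/2 = 7 - (-4 + l)/2 = 7 + (2 - l/2) = 9 - l/2)
B = -8 (B = -7 + (1 - 1*2) = -7 + (1 - 2) = -7 - 1 = -8)
M(y) = -3/11 (M(y) = 3/(-3 - 8) = 3/(-11) = 3*(-1/11) = -3/11)
75*M(K(-4, -3)) = 75*(-3/11) = -225/11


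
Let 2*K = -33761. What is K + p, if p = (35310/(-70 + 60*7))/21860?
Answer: -12915267019/765100 ≈ -16881.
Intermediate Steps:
K = -33761/2 (K = (½)*(-33761) = -33761/2 ≈ -16881.)
p = 3531/765100 (p = (35310/(-70 + 420))*(1/21860) = (35310/350)*(1/21860) = (35310*(1/350))*(1/21860) = (3531/35)*(1/21860) = 3531/765100 ≈ 0.0046151)
K + p = -33761/2 + 3531/765100 = -12915267019/765100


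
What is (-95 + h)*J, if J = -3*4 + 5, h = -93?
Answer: 1316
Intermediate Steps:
J = -7 (J = -12 + 5 = -7)
(-95 + h)*J = (-95 - 93)*(-7) = -188*(-7) = 1316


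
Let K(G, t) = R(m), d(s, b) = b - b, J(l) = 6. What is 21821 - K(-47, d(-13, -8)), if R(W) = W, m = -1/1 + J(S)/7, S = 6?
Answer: 152748/7 ≈ 21821.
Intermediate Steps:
m = -1/7 (m = -1/1 + 6/7 = -1*1 + 6*(1/7) = -1 + 6/7 = -1/7 ≈ -0.14286)
d(s, b) = 0
K(G, t) = -1/7
21821 - K(-47, d(-13, -8)) = 21821 - 1*(-1/7) = 21821 + 1/7 = 152748/7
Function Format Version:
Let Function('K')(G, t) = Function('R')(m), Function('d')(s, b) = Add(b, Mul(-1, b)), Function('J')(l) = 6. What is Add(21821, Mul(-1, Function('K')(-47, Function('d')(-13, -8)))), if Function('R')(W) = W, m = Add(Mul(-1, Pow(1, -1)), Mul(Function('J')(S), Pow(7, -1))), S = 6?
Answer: Rational(152748, 7) ≈ 21821.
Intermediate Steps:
m = Rational(-1, 7) (m = Add(Mul(-1, Pow(1, -1)), Mul(6, Pow(7, -1))) = Add(Mul(-1, 1), Mul(6, Rational(1, 7))) = Add(-1, Rational(6, 7)) = Rational(-1, 7) ≈ -0.14286)
Function('d')(s, b) = 0
Function('K')(G, t) = Rational(-1, 7)
Add(21821, Mul(-1, Function('K')(-47, Function('d')(-13, -8)))) = Add(21821, Mul(-1, Rational(-1, 7))) = Add(21821, Rational(1, 7)) = Rational(152748, 7)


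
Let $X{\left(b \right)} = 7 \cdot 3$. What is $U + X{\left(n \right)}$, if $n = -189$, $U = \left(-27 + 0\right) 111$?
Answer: $-2976$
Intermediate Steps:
$U = -2997$ ($U = \left(-27\right) 111 = -2997$)
$X{\left(b \right)} = 21$
$U + X{\left(n \right)} = -2997 + 21 = -2976$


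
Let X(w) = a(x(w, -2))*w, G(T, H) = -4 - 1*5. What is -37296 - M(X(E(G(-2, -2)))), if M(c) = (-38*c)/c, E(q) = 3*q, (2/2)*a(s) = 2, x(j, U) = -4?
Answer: -37258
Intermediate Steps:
a(s) = 2
G(T, H) = -9 (G(T, H) = -4 - 5 = -9)
X(w) = 2*w
M(c) = -38
-37296 - M(X(E(G(-2, -2)))) = -37296 - 1*(-38) = -37296 + 38 = -37258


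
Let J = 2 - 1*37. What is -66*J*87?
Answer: 200970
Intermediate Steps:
J = -35 (J = 2 - 37 = -35)
-66*J*87 = -66*(-35)*87 = 2310*87 = 200970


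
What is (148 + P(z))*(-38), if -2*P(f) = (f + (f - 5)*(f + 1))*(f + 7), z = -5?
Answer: -4294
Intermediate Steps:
P(f) = -(7 + f)*(f + (1 + f)*(-5 + f))/2 (P(f) = -(f + (f - 5)*(f + 1))*(f + 7)/2 = -(f + (-5 + f)*(1 + f))*(7 + f)/2 = -(f + (1 + f)*(-5 + f))*(7 + f)/2 = -(7 + f)*(f + (1 + f)*(-5 + f))/2)
(148 + P(z))*(-38) = (148 + (35/2 - 2*(-5)² + 13*(-5) - ½*(-5)³))*(-38) = (148 + (35/2 - 2*25 - 65 - ½*(-125)))*(-38) = (148 + (35/2 - 50 - 65 + 125/2))*(-38) = (148 - 35)*(-38) = 113*(-38) = -4294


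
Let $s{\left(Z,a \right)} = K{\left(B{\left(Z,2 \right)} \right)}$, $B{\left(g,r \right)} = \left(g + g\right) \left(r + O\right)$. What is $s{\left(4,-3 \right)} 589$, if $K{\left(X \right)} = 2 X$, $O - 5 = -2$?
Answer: $47120$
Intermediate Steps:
$O = 3$ ($O = 5 - 2 = 3$)
$B{\left(g,r \right)} = 2 g \left(3 + r\right)$ ($B{\left(g,r \right)} = \left(g + g\right) \left(r + 3\right) = 2 g \left(3 + r\right)$)
$s{\left(Z,a \right)} = 20 Z$ ($s{\left(Z,a \right)} = 2 \cdot 2 Z \left(3 + 2\right) = 2 \cdot 2 Z 5 = 2 \cdot 10 Z = 20 Z$)
$s{\left(4,-3 \right)} 589 = 20 \cdot 4 \cdot 589 = 80 \cdot 589 = 47120$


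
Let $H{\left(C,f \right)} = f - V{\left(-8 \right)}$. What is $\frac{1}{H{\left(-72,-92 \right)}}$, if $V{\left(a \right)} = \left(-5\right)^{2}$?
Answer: $- \frac{1}{117} \approx -0.008547$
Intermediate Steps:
$V{\left(a \right)} = 25$
$H{\left(C,f \right)} = -25 + f$ ($H{\left(C,f \right)} = f - 25 = -25 + f$)
$\frac{1}{H{\left(-72,-92 \right)}} = \frac{1}{-25 - 92} = \frac{1}{-117} = - \frac{1}{117}$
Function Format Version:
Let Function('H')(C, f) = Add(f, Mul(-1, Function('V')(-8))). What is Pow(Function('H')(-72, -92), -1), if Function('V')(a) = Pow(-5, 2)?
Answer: Rational(-1, 117) ≈ -0.0085470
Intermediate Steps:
Function('V')(a) = 25
Function('H')(C, f) = Add(-25, f) (Function('H')(C, f) = Add(f, Mul(-1, 25)) = Add(f, -25) = Add(-25, f))
Pow(Function('H')(-72, -92), -1) = Pow(Add(-25, -92), -1) = Pow(-117, -1) = Rational(-1, 117)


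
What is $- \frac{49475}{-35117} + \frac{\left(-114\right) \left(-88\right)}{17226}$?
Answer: $\frac{18250759}{9165537} \approx 1.9912$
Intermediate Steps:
$- \frac{49475}{-35117} + \frac{\left(-114\right) \left(-88\right)}{17226} = \left(-49475\right) \left(- \frac{1}{35117}\right) + 10032 \cdot \frac{1}{17226} = \frac{49475}{35117} + \frac{152}{261} = \frac{18250759}{9165537}$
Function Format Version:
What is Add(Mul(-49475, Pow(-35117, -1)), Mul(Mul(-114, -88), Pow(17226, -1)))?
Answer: Rational(18250759, 9165537) ≈ 1.9912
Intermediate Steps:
Add(Mul(-49475, Pow(-35117, -1)), Mul(Mul(-114, -88), Pow(17226, -1))) = Add(Mul(-49475, Rational(-1, 35117)), Mul(10032, Rational(1, 17226))) = Add(Rational(49475, 35117), Rational(152, 261)) = Rational(18250759, 9165537)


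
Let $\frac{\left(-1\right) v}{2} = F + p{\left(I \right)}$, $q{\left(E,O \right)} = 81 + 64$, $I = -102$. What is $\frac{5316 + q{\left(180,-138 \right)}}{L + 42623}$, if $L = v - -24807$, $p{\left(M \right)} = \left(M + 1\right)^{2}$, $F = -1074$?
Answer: $\frac{5461}{49176} \approx 0.11105$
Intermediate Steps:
$p{\left(M \right)} = \left(1 + M\right)^{2}$
$q{\left(E,O \right)} = 145$
$v = -18254$ ($v = - 2 \left(-1074 + \left(1 - 102\right)^{2}\right) = - 2 \left(-1074 + \left(-101\right)^{2}\right) = - 2 \left(-1074 + 10201\right) = \left(-2\right) 9127 = -18254$)
$L = 6553$ ($L = -18254 - -24807 = -18254 + 24807 = 6553$)
$\frac{5316 + q{\left(180,-138 \right)}}{L + 42623} = \frac{5316 + 145}{6553 + 42623} = \frac{5461}{49176}$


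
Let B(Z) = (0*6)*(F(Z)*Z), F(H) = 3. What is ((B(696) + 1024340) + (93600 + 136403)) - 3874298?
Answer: -2619955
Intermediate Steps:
B(Z) = 0 (B(Z) = (0*6)*(3*Z) = 0*(3*Z) = 0)
((B(696) + 1024340) + (93600 + 136403)) - 3874298 = ((0 + 1024340) + (93600 + 136403)) - 3874298 = (1024340 + 230003) - 3874298 = 1254343 - 3874298 = -2619955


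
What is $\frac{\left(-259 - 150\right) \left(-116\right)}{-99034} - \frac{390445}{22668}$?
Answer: $- \frac{19871395361}{1122451356} \approx -17.704$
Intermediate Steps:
$\frac{\left(-259 - 150\right) \left(-116\right)}{-99034} - \frac{390445}{22668} = \left(-259 - 150\right) \left(-116\right) \left(- \frac{1}{99034}\right) - \frac{390445}{22668} = \left(-409\right) \left(-116\right) \left(- \frac{1}{99034}\right) - \frac{390445}{22668} = 47444 \left(- \frac{1}{99034}\right) - \frac{390445}{22668} = - \frac{23722}{49517} - \frac{390445}{22668} = - \frac{19871395361}{1122451356}$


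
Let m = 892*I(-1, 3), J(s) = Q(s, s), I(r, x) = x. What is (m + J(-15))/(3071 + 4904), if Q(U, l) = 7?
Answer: 2683/7975 ≈ 0.33643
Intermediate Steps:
J(s) = 7
m = 2676 (m = 892*3 = 2676)
(m + J(-15))/(3071 + 4904) = (2676 + 7)/(3071 + 4904) = 2683/7975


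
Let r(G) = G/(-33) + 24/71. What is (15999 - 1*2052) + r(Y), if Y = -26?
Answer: 32680459/2343 ≈ 13948.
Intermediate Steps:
r(G) = 24/71 - G/33 (r(G) = G*(-1/33) + 24*(1/71) = -G/33 + 24/71 = 24/71 - G/33)
(15999 - 1*2052) + r(Y) = (15999 - 1*2052) + (24/71 - 1/33*(-26)) = (15999 - 2052) + (24/71 + 26/33) = 13947 + 2638/2343 = 32680459/2343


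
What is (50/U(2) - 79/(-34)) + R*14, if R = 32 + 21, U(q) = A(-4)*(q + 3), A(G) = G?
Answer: 12611/17 ≈ 741.82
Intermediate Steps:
U(q) = -12 - 4*q (U(q) = -4*(q + 3) = -4*(3 + q) = -12 - 4*q)
R = 53
(50/U(2) - 79/(-34)) + R*14 = (50/(-12 - 4*2) - 79/(-34)) + 53*14 = (50/(-12 - 8) - 79*(-1/34)) + 742 = (50/(-20) + 79/34) + 742 = (50*(-1/20) + 79/34) + 742 = (-5/2 + 79/34) + 742 = -3/17 + 742 = 12611/17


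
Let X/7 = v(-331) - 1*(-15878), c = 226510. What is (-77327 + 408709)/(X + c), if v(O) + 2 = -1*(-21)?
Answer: 331382/337789 ≈ 0.98103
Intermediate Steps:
v(O) = 19 (v(O) = -2 - 1*(-21) = -2 + 21 = 19)
X = 111279 (X = 7*(19 - 1*(-15878)) = 7*(19 + 15878) = 7*15897 = 111279)
(-77327 + 408709)/(X + c) = (-77327 + 408709)/(111279 + 226510) = 331382/337789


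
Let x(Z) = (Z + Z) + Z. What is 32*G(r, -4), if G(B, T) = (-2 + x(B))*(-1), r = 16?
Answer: -1472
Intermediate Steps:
x(Z) = 3*Z (x(Z) = 2*Z + Z = 3*Z)
G(B, T) = 2 - 3*B (G(B, T) = (-2 + 3*B)*(-1) = 2 - 3*B)
32*G(r, -4) = 32*(2 - 3*16) = 32*(2 - 48) = 32*(-46) = -1472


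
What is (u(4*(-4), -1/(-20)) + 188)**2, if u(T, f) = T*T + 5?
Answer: 201601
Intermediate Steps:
u(T, f) = 5 + T**2 (u(T, f) = T**2 + 5 = 5 + T**2)
(u(4*(-4), -1/(-20)) + 188)**2 = ((5 + (4*(-4))**2) + 188)**2 = ((5 + (-16)**2) + 188)**2 = ((5 + 256) + 188)**2 = (261 + 188)**2 = 449**2 = 201601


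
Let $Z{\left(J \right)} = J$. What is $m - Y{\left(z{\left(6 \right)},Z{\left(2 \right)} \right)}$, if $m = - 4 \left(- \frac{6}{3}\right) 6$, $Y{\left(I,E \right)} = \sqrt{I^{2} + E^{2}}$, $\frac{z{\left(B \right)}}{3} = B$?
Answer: $48 - 2 \sqrt{82} \approx 29.889$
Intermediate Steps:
$z{\left(B \right)} = 3 B$
$Y{\left(I,E \right)} = \sqrt{E^{2} + I^{2}}$
$m = 48$ ($m = - 4 \left(\left(-6\right) \frac{1}{3}\right) 6 = \left(-4\right) \left(-2\right) 6 = 8 \cdot 6 = 48$)
$m - Y{\left(z{\left(6 \right)},Z{\left(2 \right)} \right)} = 48 - \sqrt{2^{2} + \left(3 \cdot 6\right)^{2}} = 48 - \sqrt{4 + 18^{2}} = 48 - \sqrt{4 + 324} = 48 - \sqrt{328} = 48 - 2 \sqrt{82}$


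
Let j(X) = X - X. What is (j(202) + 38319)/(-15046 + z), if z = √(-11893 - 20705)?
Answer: -288273837/113207357 - 114957*I*√3622/226414714 ≈ -2.5464 - 0.030557*I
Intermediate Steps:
z = 3*I*√3622 (z = √(-32598) = 3*I*√3622 ≈ 180.55*I)
j(X) = 0
(j(202) + 38319)/(-15046 + z) = (0 + 38319)/(-15046 + 3*I*√3622) = 38319/(-15046 + 3*I*√3622)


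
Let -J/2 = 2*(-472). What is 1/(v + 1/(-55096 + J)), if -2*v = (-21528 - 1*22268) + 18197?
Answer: 53208/681035795 ≈ 7.8128e-5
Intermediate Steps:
J = 1888 (J = -4*(-472) = -2*(-944) = 1888)
v = 25599/2 (v = -((-21528 - 1*22268) + 18197)/2 = -((-21528 - 22268) + 18197)/2 = -(-43796 + 18197)/2 = -½*(-25599) = 25599/2 ≈ 12800.)
1/(v + 1/(-55096 + J)) = 1/(25599/2 + 1/(-55096 + 1888)) = 1/(25599/2 + 1/(-53208)) = 1/(25599/2 - 1/53208) = 1/(681035795/53208) = 53208/681035795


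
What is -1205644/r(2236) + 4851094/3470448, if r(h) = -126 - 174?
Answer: 174399172363/43380600 ≈ 4020.2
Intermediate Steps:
r(h) = -300
-1205644/r(2236) + 4851094/3470448 = -1205644/(-300) + 4851094/3470448 = -1205644*(-1/300) + 4851094*(1/3470448) = 301411/75 + 2425547/1735224 = 174399172363/43380600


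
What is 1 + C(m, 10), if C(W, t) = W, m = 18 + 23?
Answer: 42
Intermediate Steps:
m = 41
1 + C(m, 10) = 1 + 41 = 42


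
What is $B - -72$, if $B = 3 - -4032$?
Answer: $4107$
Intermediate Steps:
$B = 4035$ ($B = 3 + 4032 = 4035$)
$B - -72 = 4035 - -72 = 4035 + \left(119 - 47\right) = 4035 + 72 = 4107$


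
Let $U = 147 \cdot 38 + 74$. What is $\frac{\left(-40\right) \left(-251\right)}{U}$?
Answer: $\frac{502}{283} \approx 1.7739$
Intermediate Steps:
$U = 5660$ ($U = 5586 + 74 = 5660$)
$\frac{\left(-40\right) \left(-251\right)}{U} = \frac{\left(-40\right) \left(-251\right)}{5660} = 10040 \cdot \frac{1}{5660} = \frac{502}{283}$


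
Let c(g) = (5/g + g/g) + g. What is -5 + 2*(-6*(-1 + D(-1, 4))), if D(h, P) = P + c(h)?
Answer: 19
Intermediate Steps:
c(g) = 1 + g + 5/g (c(g) = (5/g + 1) + g = (1 + 5/g) + g = 1 + g + 5/g)
D(h, P) = 1 + P + h + 5/h (D(h, P) = P + (1 + h + 5/h) = 1 + P + h + 5/h)
-5 + 2*(-6*(-1 + D(-1, 4))) = -5 + 2*(-6*(-1 + (1 + 4 - 1 + 5/(-1)))) = -5 + 2*(-6*(-1 + (1 + 4 - 1 + 5*(-1)))) = -5 + 2*(-6*(-1 + (1 + 4 - 1 - 5))) = -5 + 2*(-6*(-1 - 1)) = -5 + 2*(-6*(-2)) = -5 + 2*12 = -5 + 24 = 19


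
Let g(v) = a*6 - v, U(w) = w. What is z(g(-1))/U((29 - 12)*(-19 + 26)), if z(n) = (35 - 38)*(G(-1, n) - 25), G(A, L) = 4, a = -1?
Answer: 9/17 ≈ 0.52941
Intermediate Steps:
g(v) = -6 - v (g(v) = -1*6 - v = -6 - v)
z(n) = 63 (z(n) = (35 - 38)*(4 - 25) = -3*(-21) = 63)
z(g(-1))/U((29 - 12)*(-19 + 26)) = 63/(((29 - 12)*(-19 + 26))) = 63/((17*7)) = 63/119 = 63*(1/119) = 9/17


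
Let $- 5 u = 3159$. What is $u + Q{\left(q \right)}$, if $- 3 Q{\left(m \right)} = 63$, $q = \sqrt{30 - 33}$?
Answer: $- \frac{3264}{5} \approx -652.8$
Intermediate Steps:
$q = i \sqrt{3}$ ($q = \sqrt{-3} = i \sqrt{3} \approx 1.732 i$)
$Q{\left(m \right)} = -21$ ($Q{\left(m \right)} = \left(- \frac{1}{3}\right) 63 = -21$)
$u = - \frac{3159}{5}$ ($u = \left(- \frac{1}{5}\right) 3159 = - \frac{3159}{5} \approx -631.8$)
$u + Q{\left(q \right)} = - \frac{3159}{5} - 21 = - \frac{3264}{5}$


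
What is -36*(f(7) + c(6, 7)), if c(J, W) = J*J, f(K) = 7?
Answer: -1548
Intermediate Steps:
c(J, W) = J**2
-36*(f(7) + c(6, 7)) = -36*(7 + 6**2) = -36*(7 + 36) = -36*43 = -1548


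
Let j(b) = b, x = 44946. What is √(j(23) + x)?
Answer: √44969 ≈ 212.06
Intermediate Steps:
√(j(23) + x) = √(23 + 44946) = √44969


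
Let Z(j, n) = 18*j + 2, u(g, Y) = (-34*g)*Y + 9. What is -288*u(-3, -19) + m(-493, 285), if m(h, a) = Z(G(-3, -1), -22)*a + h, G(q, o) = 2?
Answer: 565889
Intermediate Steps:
u(g, Y) = 9 - 34*Y*g (u(g, Y) = -34*Y*g + 9 = 9 - 34*Y*g)
Z(j, n) = 2 + 18*j
m(h, a) = h + 38*a (m(h, a) = (2 + 18*2)*a + h = (2 + 36)*a + h = 38*a + h = h + 38*a)
-288*u(-3, -19) + m(-493, 285) = -288*(9 - 34*(-19)*(-3)) + (-493 + 38*285) = -288*(9 - 1938) + (-493 + 10830) = -288*(-1929) + 10337 = 555552 + 10337 = 565889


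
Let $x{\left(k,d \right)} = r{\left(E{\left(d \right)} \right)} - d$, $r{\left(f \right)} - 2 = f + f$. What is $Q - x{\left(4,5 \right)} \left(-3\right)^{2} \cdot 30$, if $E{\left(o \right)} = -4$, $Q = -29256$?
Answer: $-26286$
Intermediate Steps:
$r{\left(f \right)} = 2 + 2 f$ ($r{\left(f \right)} = 2 + \left(f + f\right) = 2 + 2 f$)
$x{\left(k,d \right)} = -6 - d$ ($x{\left(k,d \right)} = \left(2 + 2 \left(-4\right)\right) - d = \left(2 - 8\right) - d = -6 - d$)
$Q - x{\left(4,5 \right)} \left(-3\right)^{2} \cdot 30 = -29256 - \left(-6 - 5\right) \left(-3\right)^{2} \cdot 30 = -29256 - \left(-6 - 5\right) 9 \cdot 30 = -29256 - \left(-11\right) 9 \cdot 30 = -29256 - \left(-99\right) 30 = -29256 - -2970 = -29256 + 2970 = -26286$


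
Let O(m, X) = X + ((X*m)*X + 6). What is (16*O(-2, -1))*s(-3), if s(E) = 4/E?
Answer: -64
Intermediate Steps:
O(m, X) = 6 + X + m*X² (O(m, X) = X + (m*X² + 6) = X + (6 + m*X²) = 6 + X + m*X²)
(16*O(-2, -1))*s(-3) = (16*(6 - 1 - 2*(-1)²))*(4/(-3)) = (16*(6 - 1 - 2*1))*(4*(-⅓)) = (16*(6 - 1 - 2))*(-4/3) = (16*3)*(-4/3) = 48*(-4/3) = -64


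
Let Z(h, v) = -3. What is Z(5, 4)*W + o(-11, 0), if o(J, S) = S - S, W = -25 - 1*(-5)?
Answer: 60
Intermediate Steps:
W = -20 (W = -25 + 5 = -20)
o(J, S) = 0
Z(5, 4)*W + o(-11, 0) = -3*(-20) + 0 = 60 + 0 = 60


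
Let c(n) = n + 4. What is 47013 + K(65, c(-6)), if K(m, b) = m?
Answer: 47078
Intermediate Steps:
c(n) = 4 + n
47013 + K(65, c(-6)) = 47013 + 65 = 47078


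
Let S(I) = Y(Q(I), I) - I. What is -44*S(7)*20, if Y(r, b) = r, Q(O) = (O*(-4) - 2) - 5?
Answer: 36960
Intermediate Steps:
Q(O) = -7 - 4*O (Q(O) = (-4*O - 2) - 5 = (-2 - 4*O) - 5 = -7 - 4*O)
S(I) = -7 - 5*I (S(I) = (-7 - 4*I) - I = -7 - 5*I)
-44*S(7)*20 = -44*(-7 - 5*7)*20 = -44*(-7 - 35)*20 = -44*(-42)*20 = 1848*20 = 36960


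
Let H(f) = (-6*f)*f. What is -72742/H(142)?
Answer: 36371/60492 ≈ 0.60125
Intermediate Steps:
H(f) = -6*f²
-72742/H(142) = -72742/((-6*142²)) = -72742/((-6*20164)) = -72742/(-120984) = -72742*(-1/120984) = 36371/60492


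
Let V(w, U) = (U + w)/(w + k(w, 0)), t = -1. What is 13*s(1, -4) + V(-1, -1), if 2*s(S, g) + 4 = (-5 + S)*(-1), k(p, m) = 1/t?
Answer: 1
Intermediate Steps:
k(p, m) = -1 (k(p, m) = 1/(-1) = -1)
V(w, U) = (U + w)/(-1 + w) (V(w, U) = (U + w)/(w - 1) = (U + w)/(-1 + w))
s(S, g) = ½ - S/2 (s(S, g) = -2 + ((-5 + S)*(-1))/2 = -2 + (5 - S)/2 = -2 + (5/2 - S/2) = ½ - S/2)
13*s(1, -4) + V(-1, -1) = 13*(½ - ½*1) + (-1 - 1)/(-1 - 1) = 13*(½ - ½) - 2/(-2) = 13*0 - ½*(-2) = 0 + 1 = 1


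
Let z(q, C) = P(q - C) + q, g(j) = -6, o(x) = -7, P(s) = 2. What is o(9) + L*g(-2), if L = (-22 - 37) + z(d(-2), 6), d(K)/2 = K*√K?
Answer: 335 + 24*I*√2 ≈ 335.0 + 33.941*I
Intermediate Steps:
d(K) = 2*K^(3/2) (d(K) = 2*(K*√K) = 2*K^(3/2))
z(q, C) = 2 + q
L = -57 - 4*I*√2 (L = (-22 - 37) + (2 + 2*(-2)^(3/2)) = -59 + (2 + 2*(-2*I*√2)) = -59 + (2 - 4*I*√2) = -57 - 4*I*√2 ≈ -57.0 - 5.6569*I)
o(9) + L*g(-2) = -7 + (-57 - 4*I*√2)*(-6) = -7 + (342 + 24*I*√2) = 335 + 24*I*√2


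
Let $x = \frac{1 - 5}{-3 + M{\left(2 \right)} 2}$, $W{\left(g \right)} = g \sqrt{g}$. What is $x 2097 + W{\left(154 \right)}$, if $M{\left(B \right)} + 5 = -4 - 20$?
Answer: $\frac{8388}{61} + 154 \sqrt{154} \approx 2048.6$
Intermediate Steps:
$W{\left(g \right)} = g^{\frac{3}{2}}$
$M{\left(B \right)} = -29$ ($M{\left(B \right)} = -5 - 24 = -29$)
$x = \frac{4}{61}$ ($x = \frac{1 - 5}{-3 - 58} = - \frac{4}{-3 - 58} = - \frac{4}{-61} = \left(-4\right) \left(- \frac{1}{61}\right) = \frac{4}{61} \approx 0.065574$)
$x 2097 + W{\left(154 \right)} = \frac{4}{61} \cdot 2097 + 154^{\frac{3}{2}} = \frac{8388}{61} + 154 \sqrt{154}$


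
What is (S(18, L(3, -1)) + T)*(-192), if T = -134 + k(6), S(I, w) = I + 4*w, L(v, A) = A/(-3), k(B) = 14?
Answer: 19328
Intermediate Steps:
L(v, A) = -A/3 (L(v, A) = A*(-1/3) = -A/3)
T = -120 (T = -134 + 14 = -120)
(S(18, L(3, -1)) + T)*(-192) = ((18 + 4*(-1/3*(-1))) - 120)*(-192) = ((18 + 4*(1/3)) - 120)*(-192) = ((18 + 4/3) - 120)*(-192) = (58/3 - 120)*(-192) = -302/3*(-192) = 19328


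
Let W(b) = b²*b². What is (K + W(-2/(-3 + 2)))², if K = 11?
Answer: 729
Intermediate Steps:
W(b) = b⁴
(K + W(-2/(-3 + 2)))² = (11 + (-2/(-3 + 2))⁴)² = (11 + (-2/(-1))⁴)² = (11 + (-2*(-1))⁴)² = (11 + 2⁴)² = (11 + 16)² = 27² = 729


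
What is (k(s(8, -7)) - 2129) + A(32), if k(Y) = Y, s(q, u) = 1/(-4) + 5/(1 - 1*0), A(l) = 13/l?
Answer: -67963/32 ≈ -2123.8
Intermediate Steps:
s(q, u) = 19/4 (s(q, u) = 1*(-¼) + 5/(1 + 0) = -¼ + 5/1 = -¼ + 5*1 = -¼ + 5 = 19/4)
(k(s(8, -7)) - 2129) + A(32) = (19/4 - 2129) + 13/32 = -8497/4 + 13*(1/32) = -8497/4 + 13/32 = -67963/32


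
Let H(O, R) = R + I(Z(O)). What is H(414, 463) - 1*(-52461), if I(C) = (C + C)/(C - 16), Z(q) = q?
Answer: 10532290/199 ≈ 52926.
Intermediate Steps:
I(C) = 2*C/(-16 + C) (I(C) = (2*C)/(-16 + C) = 2*C/(-16 + C))
H(O, R) = R + 2*O/(-16 + O)
H(414, 463) - 1*(-52461) = (2*414 + 463*(-16 + 414))/(-16 + 414) - 1*(-52461) = (828 + 463*398)/398 + 52461 = (828 + 184274)/398 + 52461 = (1/398)*185102 + 52461 = 92551/199 + 52461 = 10532290/199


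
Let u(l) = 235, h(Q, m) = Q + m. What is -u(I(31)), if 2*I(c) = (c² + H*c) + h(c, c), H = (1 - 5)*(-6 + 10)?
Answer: -235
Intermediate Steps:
H = -16 (H = -4*4 = -16)
I(c) = c²/2 - 7*c (I(c) = ((c² - 16*c) + (c + c))/2 = ((c² - 16*c) + 2*c)/2 = (c² - 14*c)/2 = c²/2 - 7*c)
-u(I(31)) = -1*235 = -235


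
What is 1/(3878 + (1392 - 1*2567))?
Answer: 1/2703 ≈ 0.00036996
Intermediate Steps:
1/(3878 + (1392 - 1*2567)) = 1/(3878 + (1392 - 2567)) = 1/(3878 - 1175) = 1/2703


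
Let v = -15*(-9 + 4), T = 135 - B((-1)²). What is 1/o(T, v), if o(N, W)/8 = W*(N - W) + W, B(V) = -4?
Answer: 1/39000 ≈ 2.5641e-5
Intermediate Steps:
T = 139 (T = 135 - 1*(-4) = 135 + 4 = 139)
v = 75 (v = -15*(-5) = 75)
o(N, W) = 8*W + 8*W*(N - W) (o(N, W) = 8*(W*(N - W) + W) = 8*(W + W*(N - W)) = 8*W + 8*W*(N - W))
1/o(T, v) = 1/(8*75*(1 + 139 - 1*75)) = 1/(8*75*(1 + 139 - 75)) = 1/(8*75*65) = 1/39000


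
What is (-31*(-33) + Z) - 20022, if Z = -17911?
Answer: -36910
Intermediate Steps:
(-31*(-33) + Z) - 20022 = (-31*(-33) - 17911) - 20022 = (1023 - 17911) - 20022 = -16888 - 20022 = -36910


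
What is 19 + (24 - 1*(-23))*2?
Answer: 113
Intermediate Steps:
19 + (24 - 1*(-23))*2 = 19 + (24 + 23)*2 = 19 + 47*2 = 19 + 94 = 113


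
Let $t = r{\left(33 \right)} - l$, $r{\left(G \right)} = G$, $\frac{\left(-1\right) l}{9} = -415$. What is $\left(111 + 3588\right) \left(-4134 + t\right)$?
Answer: $-28985364$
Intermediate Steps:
$l = 3735$ ($l = \left(-9\right) \left(-415\right) = 3735$)
$t = -3702$ ($t = 33 - 3735 = -3702$)
$\left(111 + 3588\right) \left(-4134 + t\right) = \left(111 + 3588\right) \left(-4134 - 3702\right) = 3699 \left(-7836\right) = -28985364$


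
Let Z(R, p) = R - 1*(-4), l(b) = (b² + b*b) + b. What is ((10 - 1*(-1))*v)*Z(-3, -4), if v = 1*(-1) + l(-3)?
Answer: 154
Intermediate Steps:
l(b) = b + 2*b² (l(b) = (b² + b²) + b = 2*b² + b = b + 2*b²)
Z(R, p) = 4 + R (Z(R, p) = R + 4 = 4 + R)
v = 14 (v = 1*(-1) - 3*(1 + 2*(-3)) = -1 - 3*(1 - 6) = -1 - 3*(-5) = -1 + 15 = 14)
((10 - 1*(-1))*v)*Z(-3, -4) = ((10 - 1*(-1))*14)*(4 - 3) = ((10 + 1)*14)*1 = (11*14)*1 = 154*1 = 154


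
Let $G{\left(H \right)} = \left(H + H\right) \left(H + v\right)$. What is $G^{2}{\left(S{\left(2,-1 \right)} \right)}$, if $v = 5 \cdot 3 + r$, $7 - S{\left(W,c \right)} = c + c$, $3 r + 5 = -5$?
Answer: $138384$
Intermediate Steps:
$r = - \frac{10}{3}$ ($r = - \frac{5}{3} + \frac{1}{3} \left(-5\right) = - \frac{5}{3} - \frac{5}{3} = - \frac{10}{3} \approx -3.3333$)
$S{\left(W,c \right)} = 7 - 2 c$ ($S{\left(W,c \right)} = 7 - \left(c + c\right) = 7 - 2 c$)
$v = \frac{35}{3}$ ($v = 5 \cdot 3 - \frac{10}{3} = 15 - \frac{10}{3} = \frac{35}{3} \approx 11.667$)
$G{\left(H \right)} = 2 H \left(\frac{35}{3} + H\right)$ ($G{\left(H \right)} = \left(H + H\right) \left(H + \frac{35}{3}\right) = 2 H \left(\frac{35}{3} + H\right)$)
$G^{2}{\left(S{\left(2,-1 \right)} \right)} = \left(\frac{2 \left(7 - -2\right) \left(35 + 3 \left(7 - -2\right)\right)}{3}\right)^{2} = \left(\frac{2 \left(7 + 2\right) \left(35 + 3 \left(7 + 2\right)\right)}{3}\right)^{2} = \left(\frac{2}{3} \cdot 9 \left(35 + 3 \cdot 9\right)\right)^{2} = \left(\frac{2}{3} \cdot 9 \left(35 + 27\right)\right)^{2} = \left(\frac{2}{3} \cdot 9 \cdot 62\right)^{2} = 372^{2} = 138384$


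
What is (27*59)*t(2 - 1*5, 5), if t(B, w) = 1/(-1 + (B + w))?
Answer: 1593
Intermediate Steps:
t(B, w) = 1/(-1 + B + w)
(27*59)*t(2 - 1*5, 5) = (27*59)/(-1 + (2 - 1*5) + 5) = 1593/(-1 + (2 - 5) + 5) = 1593/(-1 - 3 + 5) = 1593/1 = 1593*1 = 1593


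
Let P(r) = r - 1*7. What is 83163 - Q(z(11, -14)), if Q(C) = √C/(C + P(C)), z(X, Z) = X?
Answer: 83163 - √11/15 ≈ 83163.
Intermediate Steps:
P(r) = -7 + r (P(r) = r - 7 = -7 + r)
Q(C) = √C/(-7 + 2*C) (Q(C) = √C/(C + (-7 + C)) = √C/(-7 + 2*C))
83163 - Q(z(11, -14)) = 83163 - √11/(-7 + 2*11) = 83163 - √11/(-7 + 22) = 83163 - √11/15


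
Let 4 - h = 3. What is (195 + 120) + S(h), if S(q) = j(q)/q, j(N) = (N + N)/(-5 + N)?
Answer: 629/2 ≈ 314.50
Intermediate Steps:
j(N) = 2*N/(-5 + N) (j(N) = (2*N)/(-5 + N) = 2*N/(-5 + N))
h = 1 (h = 4 - 1*3 = 4 - 3 = 1)
S(q) = 2/(-5 + q) (S(q) = (2*q/(-5 + q))/q = 2/(-5 + q))
(195 + 120) + S(h) = (195 + 120) + 2/(-5 + 1) = 315 + 2/(-4) = 315 + 2*(-¼) = 315 - ½ = 629/2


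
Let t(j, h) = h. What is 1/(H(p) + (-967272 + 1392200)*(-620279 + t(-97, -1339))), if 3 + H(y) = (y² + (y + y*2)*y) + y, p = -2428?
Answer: -1/264119315199 ≈ -3.7862e-12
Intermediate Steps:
H(y) = -3 + y + 4*y² (H(y) = -3 + ((y² + (y + y*2)*y) + y) = -3 + ((y² + (y + 2*y)*y) + y) = -3 + ((y² + (3*y)*y) + y) = -3 + ((y² + 3*y²) + y) = -3 + (4*y² + y) = -3 + (y + 4*y²) = -3 + y + 4*y²)
1/(H(p) + (-967272 + 1392200)*(-620279 + t(-97, -1339))) = 1/((-3 - 2428 + 4*(-2428)²) + (-967272 + 1392200)*(-620279 - 1339)) = 1/((-3 - 2428 + 4*5895184) + 424928*(-621618)) = 1/((-3 - 2428 + 23580736) - 264142893504) = 1/(23578305 - 264142893504) = 1/(-264119315199) = -1/264119315199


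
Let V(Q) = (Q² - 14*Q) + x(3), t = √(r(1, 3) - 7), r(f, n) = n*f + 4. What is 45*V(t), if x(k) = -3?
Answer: -135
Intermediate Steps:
r(f, n) = 4 + f*n (r(f, n) = f*n + 4 = 4 + f*n)
t = 0 (t = √((4 + 1*3) - 7) = √((4 + 3) - 7) = √(7 - 7) = √0 = 0)
V(Q) = -3 + Q² - 14*Q (V(Q) = (Q² - 14*Q) - 3 = -3 + Q² - 14*Q)
45*V(t) = 45*(-3 + 0² - 14*0) = 45*(-3 + 0 + 0) = 45*(-3) = -135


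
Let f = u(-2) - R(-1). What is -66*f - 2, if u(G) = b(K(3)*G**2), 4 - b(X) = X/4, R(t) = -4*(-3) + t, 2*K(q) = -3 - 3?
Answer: 262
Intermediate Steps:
K(q) = -3 (K(q) = (-3 - 3)/2 = (1/2)*(-6) = -3)
R(t) = 12 + t
b(X) = 4 - X/4
u(G) = 4 + 3*G**2/4 (u(G) = 4 - (-3)*G**2/4 = 4 + 3*G**2/4)
f = -4 (f = (4 + (3/4)*(-2)**2) - (12 - 1) = (4 + (3/4)*4) - 1*11 = (4 + 3) - 11 = 7 - 11 = -4)
-66*f - 2 = -66*(-4) - 2 = 264 - 2 = 262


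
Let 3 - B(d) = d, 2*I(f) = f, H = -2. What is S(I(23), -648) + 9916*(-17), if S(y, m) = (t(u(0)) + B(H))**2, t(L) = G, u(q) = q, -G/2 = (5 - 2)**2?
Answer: -168403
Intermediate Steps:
I(f) = f/2
G = -18 (G = -2*(5 - 2)**2 = -2*3**2 = -2*9 = -18)
t(L) = -18
B(d) = 3 - d
S(y, m) = 169 (S(y, m) = (-18 + (3 - 1*(-2)))**2 = (-18 + (3 + 2))**2 = (-18 + 5)**2 = (-13)**2 = 169)
S(I(23), -648) + 9916*(-17) = 169 + 9916*(-17) = 169 - 168572 = -168403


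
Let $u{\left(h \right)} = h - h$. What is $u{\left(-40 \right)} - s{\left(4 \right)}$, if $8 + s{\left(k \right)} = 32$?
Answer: $-24$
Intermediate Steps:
$u{\left(h \right)} = 0$
$s{\left(k \right)} = 24$ ($s{\left(k \right)} = -8 + 32 = 24$)
$u{\left(-40 \right)} - s{\left(4 \right)} = 0 - 24 = -24$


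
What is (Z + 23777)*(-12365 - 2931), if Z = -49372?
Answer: 391501120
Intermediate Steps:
(Z + 23777)*(-12365 - 2931) = (-49372 + 23777)*(-12365 - 2931) = -25595*(-15296) = 391501120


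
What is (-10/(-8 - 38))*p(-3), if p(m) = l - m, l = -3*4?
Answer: -45/23 ≈ -1.9565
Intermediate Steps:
l = -12
p(m) = -12 - m
(-10/(-8 - 38))*p(-3) = (-10/(-8 - 38))*(-12 - 1*(-3)) = (-10/(-46))*(-12 + 3) = -10*(-1/46)*(-9) = (5/23)*(-9) = -45/23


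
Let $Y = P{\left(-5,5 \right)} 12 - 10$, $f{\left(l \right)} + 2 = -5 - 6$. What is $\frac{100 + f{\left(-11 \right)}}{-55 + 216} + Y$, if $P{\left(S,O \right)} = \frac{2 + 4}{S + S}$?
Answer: $- \frac{13411}{805} \approx -16.66$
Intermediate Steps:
$f{\left(l \right)} = -13$ ($f{\left(l \right)} = -2 - 11 = -13$)
$P{\left(S,O \right)} = \frac{3}{S}$ ($P{\left(S,O \right)} = \frac{6}{2 S} = 6 \frac{1}{2 S} = \frac{3}{S}$)
$Y = - \frac{86}{5}$ ($Y = \frac{3}{-5} \cdot 12 - 10 = 3 \left(- \frac{1}{5}\right) 12 - 10 = \left(- \frac{3}{5}\right) 12 - 10 = - \frac{36}{5} - 10 = - \frac{86}{5} \approx -17.2$)
$\frac{100 + f{\left(-11 \right)}}{-55 + 216} + Y = \frac{100 - 13}{-55 + 216} - \frac{86}{5} = \frac{87}{161} - \frac{86}{5} = - \frac{13411}{805}$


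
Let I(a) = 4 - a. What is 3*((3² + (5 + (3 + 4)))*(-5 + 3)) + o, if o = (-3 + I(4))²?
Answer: -117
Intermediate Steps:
o = 9 (o = (-3 + (4 - 1*4))² = (-3 + (4 - 4))² = (-3 + 0)² = (-3)² = 9)
3*((3² + (5 + (3 + 4)))*(-5 + 3)) + o = 3*((3² + (5 + (3 + 4)))*(-5 + 3)) + 9 = 3*((9 + (5 + 7))*(-2)) + 9 = 3*((9 + 12)*(-2)) + 9 = 3*(21*(-2)) + 9 = 3*(-42) + 9 = -126 + 9 = -117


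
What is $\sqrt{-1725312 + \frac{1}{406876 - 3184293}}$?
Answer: $\frac{i \sqrt{13309134738111171785}}{2777417} \approx 1313.5 i$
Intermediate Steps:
$\sqrt{-1725312 + \frac{1}{406876 - 3184293}} = \sqrt{-1725312 + \frac{1}{-2777417}} = \sqrt{-1725312 - \frac{1}{2777417}} = \sqrt{- \frac{4791910879105}{2777417}} = \frac{i \sqrt{13309134738111171785}}{2777417}$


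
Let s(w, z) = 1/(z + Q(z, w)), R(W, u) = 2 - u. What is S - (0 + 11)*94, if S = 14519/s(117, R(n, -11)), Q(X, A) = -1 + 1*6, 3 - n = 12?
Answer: 260308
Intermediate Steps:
n = -9 (n = 3 - 1*12 = 3 - 12 = -9)
Q(X, A) = 5 (Q(X, A) = -1 + 6 = 5)
s(w, z) = 1/(5 + z) (s(w, z) = 1/(z + 5) = 1/(5 + z))
S = 261342 (S = 14519/(1/(5 + (2 - 1*(-11)))) = 14519/(1/(5 + (2 + 11))) = 14519/(1/(5 + 13)) = 14519/(1/18) = 14519*18 = 261342)
S - (0 + 11)*94 = 261342 - (0 + 11)*94 = 261342 - 11*94 = 261342 - 1*1034 = 261342 - 1034 = 260308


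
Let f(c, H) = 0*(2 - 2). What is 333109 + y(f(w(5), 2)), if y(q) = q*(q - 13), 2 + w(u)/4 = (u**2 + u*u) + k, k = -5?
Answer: 333109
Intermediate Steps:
w(u) = -28 + 8*u**2 (w(u) = -8 + 4*((u**2 + u*u) - 5) = -8 + 4*((u**2 + u**2) - 5) = -8 + 4*(2*u**2 - 5) = -8 + 4*(-5 + 2*u**2) = -8 + (-20 + 8*u**2) = -28 + 8*u**2)
f(c, H) = 0 (f(c, H) = 0*0 = 0)
y(q) = q*(-13 + q)
333109 + y(f(w(5), 2)) = 333109 + 0*(-13 + 0) = 333109 + 0*(-13) = 333109 + 0 = 333109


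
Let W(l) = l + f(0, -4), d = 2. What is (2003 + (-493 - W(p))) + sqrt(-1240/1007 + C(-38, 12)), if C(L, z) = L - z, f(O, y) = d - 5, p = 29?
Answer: 1484 + I*sqrt(51951130)/1007 ≈ 1484.0 + 7.1576*I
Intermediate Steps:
f(O, y) = -3 (f(O, y) = 2 - 5 = -3)
W(l) = -3 + l (W(l) = l - 3 = -3 + l)
(2003 + (-493 - W(p))) + sqrt(-1240/1007 + C(-38, 12)) = (2003 + (-493 - (-3 + 29))) + sqrt(-1240/1007 + (-38 - 1*12)) = (2003 + (-493 - 1*26)) + sqrt(-1240*1/1007 + (-38 - 12)) = (2003 + (-493 - 26)) + sqrt(-1240/1007 - 50) = (2003 - 519) + sqrt(-51590/1007) = 1484 + I*sqrt(51951130)/1007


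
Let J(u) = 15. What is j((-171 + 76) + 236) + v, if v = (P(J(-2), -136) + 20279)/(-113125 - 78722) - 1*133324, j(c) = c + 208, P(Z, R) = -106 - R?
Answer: -25510875134/191847 ≈ -1.3298e+5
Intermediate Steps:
j(c) = 208 + c
v = -25577829737/191847 (v = ((-106 - 1*(-136)) + 20279)/(-113125 - 78722) - 1*133324 = ((-106 + 136) + 20279)/(-191847) - 133324 = (30 + 20279)*(-1/191847) - 133324 = 20309*(-1/191847) - 133324 = -20309/191847 - 133324 = -25577829737/191847 ≈ -1.3332e+5)
j((-171 + 76) + 236) + v = (208 + ((-171 + 76) + 236)) - 25577829737/191847 = (208 + (-95 + 236)) - 25577829737/191847 = (208 + 141) - 25577829737/191847 = 349 - 25577829737/191847 = -25510875134/191847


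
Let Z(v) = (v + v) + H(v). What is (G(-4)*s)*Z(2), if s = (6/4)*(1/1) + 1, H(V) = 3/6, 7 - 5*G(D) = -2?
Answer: 81/4 ≈ 20.250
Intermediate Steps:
G(D) = 9/5 (G(D) = 7/5 - ⅕*(-2) = 7/5 + ⅖ = 9/5)
H(V) = ½ (H(V) = 3*(⅙) = ½)
Z(v) = ½ + 2*v (Z(v) = (v + v) + ½ = 2*v + ½ = ½ + 2*v)
s = 5/2 (s = (6*(¼))*(1*1) + 1 = (3/2)*1 + 1 = 3/2 + 1 = 5/2 ≈ 2.5000)
(G(-4)*s)*Z(2) = ((9/5)*(5/2))*(½ + 2*2) = 9*(½ + 4)/2 = (9/2)*(9/2) = 81/4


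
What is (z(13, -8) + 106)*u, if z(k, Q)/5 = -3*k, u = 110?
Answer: -9790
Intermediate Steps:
z(k, Q) = -15*k (z(k, Q) = 5*(-3*k) = -15*k)
(z(13, -8) + 106)*u = (-15*13 + 106)*110 = (-195 + 106)*110 = -89*110 = -9790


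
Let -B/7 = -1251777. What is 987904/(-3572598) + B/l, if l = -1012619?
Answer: -16152521203549/1808840307081 ≈ -8.9298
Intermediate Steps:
B = 8762439 (B = -7*(-1251777) = 8762439)
987904/(-3572598) + B/l = 987904/(-3572598) + 8762439/(-1012619) = 987904*(-1/3572598) + 8762439*(-1/1012619) = -493952/1786299 - 8762439/1012619 = -16152521203549/1808840307081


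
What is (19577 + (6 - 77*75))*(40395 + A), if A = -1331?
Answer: 539395712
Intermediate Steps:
(19577 + (6 - 77*75))*(40395 + A) = (19577 + (6 - 77*75))*(40395 - 1331) = (19577 + (6 - 5775))*39064 = (19577 - 5769)*39064 = 13808*39064 = 539395712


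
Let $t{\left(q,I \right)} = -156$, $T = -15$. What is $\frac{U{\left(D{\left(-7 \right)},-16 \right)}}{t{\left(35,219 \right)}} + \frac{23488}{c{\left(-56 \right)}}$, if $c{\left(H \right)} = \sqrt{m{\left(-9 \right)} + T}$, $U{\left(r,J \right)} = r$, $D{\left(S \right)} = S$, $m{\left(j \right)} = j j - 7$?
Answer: $\frac{7}{156} + \frac{23488 \sqrt{59}}{59} \approx 3057.9$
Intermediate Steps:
$m{\left(j \right)} = -7 + j^{2}$ ($m{\left(j \right)} = j^{2} - 7 = -7 + j^{2}$)
$c{\left(H \right)} = \sqrt{59}$ ($c{\left(H \right)} = \sqrt{\left(-7 + \left(-9\right)^{2}\right) - 15} = \sqrt{\left(-7 + 81\right) - 15} = \sqrt{74 - 15} = \sqrt{59}$)
$\frac{U{\left(D{\left(-7 \right)},-16 \right)}}{t{\left(35,219 \right)}} + \frac{23488}{c{\left(-56 \right)}} = - \frac{7}{-156} + \frac{23488}{\sqrt{59}} = \left(-7\right) \left(- \frac{1}{156}\right) + 23488 \frac{\sqrt{59}}{59} = \frac{7}{156} + \frac{23488 \sqrt{59}}{59}$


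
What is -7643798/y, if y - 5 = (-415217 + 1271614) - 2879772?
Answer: 3821899/1011685 ≈ 3.7778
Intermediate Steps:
y = -2023370 (y = 5 + ((-415217 + 1271614) - 2879772) = 5 + (856397 - 2879772) = 5 - 2023375 = -2023370)
-7643798/y = -7643798/(-2023370) = -7643798*(-1/2023370) = 3821899/1011685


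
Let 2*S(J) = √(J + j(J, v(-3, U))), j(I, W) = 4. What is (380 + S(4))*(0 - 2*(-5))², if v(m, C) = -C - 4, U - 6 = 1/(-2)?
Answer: 38000 + 100*√2 ≈ 38141.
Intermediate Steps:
U = 11/2 (U = 6 + 1/(-2) = 6 - ½ = 11/2 ≈ 5.5000)
v(m, C) = -4 - C
S(J) = √(4 + J)/2 (S(J) = √(J + 4)/2 = √(4 + J)/2)
(380 + S(4))*(0 - 2*(-5))² = (380 + √(4 + 4)/2)*(0 - 2*(-5))² = (380 + √8/2)*(0 + 10)² = (380 + (2*√2)/2)*10² = (380 + √2)*100 = 38000 + 100*√2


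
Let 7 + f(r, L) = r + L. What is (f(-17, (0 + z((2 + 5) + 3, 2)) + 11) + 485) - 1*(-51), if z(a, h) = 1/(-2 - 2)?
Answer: 2091/4 ≈ 522.75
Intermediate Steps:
z(a, h) = -¼ (z(a, h) = 1/(-4) = -¼)
f(r, L) = -7 + L + r (f(r, L) = -7 + (r + L) = -7 + (L + r) = -7 + L + r)
(f(-17, (0 + z((2 + 5) + 3, 2)) + 11) + 485) - 1*(-51) = ((-7 + ((0 - ¼) + 11) - 17) + 485) - 1*(-51) = ((-7 + (-¼ + 11) - 17) + 485) + 51 = ((-7 + 43/4 - 17) + 485) + 51 = (-53/4 + 485) + 51 = 1887/4 + 51 = 2091/4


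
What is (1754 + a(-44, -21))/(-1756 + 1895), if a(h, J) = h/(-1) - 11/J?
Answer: 37769/2919 ≈ 12.939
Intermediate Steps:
a(h, J) = -h - 11/J (a(h, J) = h*(-1) - 11/J = -h - 11/J)
(1754 + a(-44, -21))/(-1756 + 1895) = (1754 + (-1*(-44) - 11/(-21)))/(-1756 + 1895) = (1754 + (44 - 11*(-1/21)))/139 = (1754 + (44 + 11/21))*(1/139) = (1754 + 935/21)*(1/139) = (37769/21)*(1/139) = 37769/2919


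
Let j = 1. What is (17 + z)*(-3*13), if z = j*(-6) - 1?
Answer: -390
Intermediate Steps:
z = -7 (z = 1*(-6) - 1 = -6 - 1 = -7)
(17 + z)*(-3*13) = (17 - 7)*(-3*13) = 10*(-39) = -390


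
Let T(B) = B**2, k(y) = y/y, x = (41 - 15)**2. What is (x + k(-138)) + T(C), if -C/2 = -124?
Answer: 62181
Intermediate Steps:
C = 248 (C = -2*(-124) = 248)
x = 676 (x = 26**2 = 676)
k(y) = 1
(x + k(-138)) + T(C) = (676 + 1) + 248**2 = 677 + 61504 = 62181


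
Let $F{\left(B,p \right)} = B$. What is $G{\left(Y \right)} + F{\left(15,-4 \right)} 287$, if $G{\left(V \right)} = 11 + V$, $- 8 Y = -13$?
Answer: $\frac{34541}{8} \approx 4317.6$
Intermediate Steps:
$Y = \frac{13}{8}$ ($Y = \left(- \frac{1}{8}\right) \left(-13\right) = \frac{13}{8} \approx 1.625$)
$G{\left(Y \right)} + F{\left(15,-4 \right)} 287 = \left(11 + \frac{13}{8}\right) + 15 \cdot 287 = \frac{101}{8} + 4305 = \frac{34541}{8}$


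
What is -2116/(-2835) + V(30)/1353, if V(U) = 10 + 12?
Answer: 88646/116235 ≈ 0.76264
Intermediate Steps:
V(U) = 22
-2116/(-2835) + V(30)/1353 = -2116/(-2835) + 22/1353 = -2116*(-1/2835) + 22*(1/1353) = 2116/2835 + 2/123 = 88646/116235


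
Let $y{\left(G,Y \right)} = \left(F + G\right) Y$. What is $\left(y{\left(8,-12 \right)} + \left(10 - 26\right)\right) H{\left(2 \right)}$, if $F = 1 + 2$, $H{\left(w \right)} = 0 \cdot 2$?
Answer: $0$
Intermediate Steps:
$H{\left(w \right)} = 0$
$F = 3$
$y{\left(G,Y \right)} = Y \left(3 + G\right)$ ($y{\left(G,Y \right)} = \left(3 + G\right) Y = Y \left(3 + G\right)$)
$\left(y{\left(8,-12 \right)} + \left(10 - 26\right)\right) H{\left(2 \right)} = \left(- 12 \left(3 + 8\right) + \left(10 - 26\right)\right) 0 = \left(\left(-12\right) 11 + \left(10 - 26\right)\right) 0 = \left(-132 - 16\right) 0 = \left(-148\right) 0 = 0$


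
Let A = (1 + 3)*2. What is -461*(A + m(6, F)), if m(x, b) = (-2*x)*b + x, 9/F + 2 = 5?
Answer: 10142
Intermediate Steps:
F = 3 (F = 9/(-2 + 5) = 9/3 = 9*(⅓) = 3)
m(x, b) = x - 2*b*x (m(x, b) = -2*b*x + x = x - 2*b*x)
A = 8 (A = 4*2 = 8)
-461*(A + m(6, F)) = -461*(8 + 6*(1 - 2*3)) = -461*(8 + 6*(1 - 6)) = -461*(8 + 6*(-5)) = -461*(8 - 30) = -461*(-22) = 10142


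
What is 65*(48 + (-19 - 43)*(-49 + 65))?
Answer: -61360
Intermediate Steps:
65*(48 + (-19 - 43)*(-49 + 65)) = 65*(48 - 62*16) = 65*(48 - 992) = 65*(-944) = -61360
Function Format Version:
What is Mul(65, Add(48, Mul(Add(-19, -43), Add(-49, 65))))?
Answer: -61360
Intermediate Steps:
Mul(65, Add(48, Mul(Add(-19, -43), Add(-49, 65)))) = Mul(65, Add(48, Mul(-62, 16))) = Mul(65, Add(48, -992)) = Mul(65, -944) = -61360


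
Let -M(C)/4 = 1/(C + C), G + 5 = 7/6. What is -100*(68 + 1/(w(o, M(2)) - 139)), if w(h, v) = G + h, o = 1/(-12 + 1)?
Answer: -64137800/9433 ≈ -6799.3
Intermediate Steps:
o = -1/11 (o = 1/(-11) = -1/11 ≈ -0.090909)
G = -23/6 (G = -5 + 7/6 = -23/6 ≈ -3.8333)
M(C) = -2/C (M(C) = -4/(C + C) = -4*1/(2*C) = -2/C)
w(h, v) = -23/6 + h
-100*(68 + 1/(w(o, M(2)) - 139)) = -100*(68 + 1/((-23/6 - 1/11) - 139)) = -100*(68 + 1/(-259/66 - 139)) = -100*(68 + 1/(-9433/66)) = -100*(68 - 66/9433) = -100*641378/9433 = -64137800/9433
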